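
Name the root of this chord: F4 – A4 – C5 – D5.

D

Reordering F, A, C, D into stacked thirds gives D–F–A–C; the bottom of that stack, D, is the root.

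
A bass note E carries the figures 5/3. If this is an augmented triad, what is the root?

E

The figures 5/3 mean the root of the chord is in the bass. If E is the root of an augmented triad, the root is E (chord tones E–G#–B#).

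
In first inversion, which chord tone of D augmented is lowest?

D augmented is D–F#–A#. First inversion places the third in the bass: F#.

F#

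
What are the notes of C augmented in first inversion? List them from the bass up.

E, G#, C

C augmented is C–E–G#. First inversion puts the third (E) in the bass, with the remaining tones above: E, G#, C.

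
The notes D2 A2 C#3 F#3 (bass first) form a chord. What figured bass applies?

The notes D, A, C#, F# stack in thirds as D–F#–A–C# — a D major seventh chord. The bass D is the root, so this is root position: figured 7.

7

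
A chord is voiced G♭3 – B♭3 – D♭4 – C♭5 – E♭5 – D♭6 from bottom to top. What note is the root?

Cb

Gb, Bb, Db, Cb, Eb are the tones of a Cb major ninth chord (Cb–Eb–Gb–Bb–Db), making Cb the root.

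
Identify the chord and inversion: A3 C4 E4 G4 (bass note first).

A minor seventh, root position

Reducing to letter names: A, C, E, G. These stack in thirds as A–C–E–G — an A minor seventh chord.
With the root (A) in the bass, the chord is in root position (figured bass 7).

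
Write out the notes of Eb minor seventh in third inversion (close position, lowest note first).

Eb minor seventh is Eb–Gb–Bb–Db. Third inversion puts the seventh (Db) in the bass, with the remaining tones above: Db, Eb, Gb, Bb.

Db, Eb, Gb, Bb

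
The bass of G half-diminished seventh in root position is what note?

G

The root of G half-diminished seventh (G–Bb–Db–F) is G; that is the bass in root position.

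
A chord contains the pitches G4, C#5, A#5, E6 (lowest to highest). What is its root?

A#

The distinct letter names are G, C#, A#, E. Arranged as a stack of thirds they read A#–C#–E–G, so A# is the root (an A# diminished seventh chord).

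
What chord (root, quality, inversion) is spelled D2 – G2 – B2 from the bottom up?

G major, second inversion

The pitch classes D, G, B arrange in thirds as G–B–D: a G major triad.
The lowest note is D, the fifth of the chord, so this is second inversion (figured bass 6/4).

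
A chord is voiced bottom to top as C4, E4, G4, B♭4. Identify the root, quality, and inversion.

Reducing to letter names: C, E, G, Bb. These stack in thirds as C–E–G–Bb — a C dominant seventh chord.
The lowest note is C, the root of the chord, so this is root position (figured bass 7).

C dominant seventh, root position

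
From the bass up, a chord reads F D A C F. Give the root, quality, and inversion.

D minor seventh, first inversion

The pitch classes F, D, A, C arrange in thirds as D–F–A–C: a D minor seventh chord.
F is the third of D minor seventh; third in the bass means first inversion (figured bass 6/5).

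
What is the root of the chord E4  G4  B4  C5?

The distinct letter names are E, G, B, C. Arranged as a stack of thirds they read C–E–G–B, so C is the root (a C major seventh chord).

C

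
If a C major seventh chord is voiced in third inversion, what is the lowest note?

The seventh of C major seventh (C–E–G–B) is B; that is the bass in third inversion.

B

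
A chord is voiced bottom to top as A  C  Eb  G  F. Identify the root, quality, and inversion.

F dominant ninth, first inversion

Reducing to letter names: A, C, Eb, G, F. These stack in thirds as F–A–C–Eb–G — an F dominant ninth chord.
A is the third of F dominant ninth; third in the bass means first inversion.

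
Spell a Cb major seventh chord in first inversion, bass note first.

Eb, Gb, Bb, Cb

The chord tones are Cb–Eb–Gb–Bb. With the third (Eb) lowest for first inversion: Eb, Gb, Bb, Cb.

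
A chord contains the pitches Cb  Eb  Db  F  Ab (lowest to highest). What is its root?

Cb, Eb, Db, F, Ab are the tones of a Db dominant ninth chord (Db–F–Ab–Cb–Eb), making Db the root.

Db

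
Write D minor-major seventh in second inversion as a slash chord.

Dm(maj7)/A

Second inversion of D minor-major seventh has the fifth (A) in the bass. As a slash chord: Dm(maj7)/A.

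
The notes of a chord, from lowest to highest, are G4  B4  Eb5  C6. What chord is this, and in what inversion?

C minor-major seventh, second inversion

The distinct note names are G, B, Eb, C. Stacked in thirds they read C–Eb–G–B, which is a minor-major seventh chord on C.
The lowest note is G, the fifth of the chord, so this is second inversion (figured bass 4/3).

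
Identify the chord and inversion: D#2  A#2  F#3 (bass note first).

Reducing to letter names: D#, A#, F#. These stack in thirds as D#–F#–A# — a D# minor triad.
The lowest note is D#, the root of the chord, so this is root position (figured bass 5/3).

D# minor, root position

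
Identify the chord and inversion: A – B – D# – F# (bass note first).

B dominant seventh, third inversion

The distinct note names are A, B, D#, F#. Stacked in thirds they read B–D#–F#–A, which is a dominant seventh chord on B.
With the seventh (A) in the bass, the chord is in third inversion (figured bass 4/2).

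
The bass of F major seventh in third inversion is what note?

In third inversion the seventh is lowest. For F major seventh (F–A–C–E) that is E.

E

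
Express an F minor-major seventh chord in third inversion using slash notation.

Fm(maj7)/E

Third inversion of F minor-major seventh has the seventh (E) in the bass. As a slash chord: Fm(maj7)/E.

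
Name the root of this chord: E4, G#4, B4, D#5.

E

Reordering E, G#, B, D# into stacked thirds gives E–G#–B–D#; the bottom of that stack, E, is the root.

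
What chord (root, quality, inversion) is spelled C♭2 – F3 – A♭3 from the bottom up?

The pitch classes Cb, F, Ab arrange in thirds as F–Ab–Cb: an F diminished triad.
Cb is the fifth of F diminished; fifth in the bass means second inversion (figured bass 6/4).

F diminished, second inversion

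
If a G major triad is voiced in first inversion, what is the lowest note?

G major is G–B–D. First inversion places the third in the bass: B.

B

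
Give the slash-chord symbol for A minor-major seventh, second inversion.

Am(maj7)/E

Second inversion of A minor-major seventh has the fifth (E) in the bass. As a slash chord: Am(maj7)/E.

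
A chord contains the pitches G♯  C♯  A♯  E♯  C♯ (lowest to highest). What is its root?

A#

Reordering G#, C#, A#, E# into stacked thirds gives A#–C#–E#–G#; the bottom of that stack, A#, is the root.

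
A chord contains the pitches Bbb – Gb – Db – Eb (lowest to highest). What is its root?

The distinct letter names are Bbb, Gb, Db, Eb. Arranged as a stack of thirds they read Eb–Gb–Bbb–Db, so Eb is the root (an Eb half-diminished seventh chord).

Eb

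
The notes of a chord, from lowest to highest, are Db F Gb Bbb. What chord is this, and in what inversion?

Reducing to letter names: Db, F, Gb, Bbb. These stack in thirds as Gb–Bbb–Db–F — a Gb minor-major seventh chord.
Db is the fifth of Gb minor-major seventh; fifth in the bass means second inversion (figured bass 4/3).

Gb minor-major seventh, second inversion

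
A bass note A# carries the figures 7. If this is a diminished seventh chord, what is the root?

A#

The figures 7 mean the root of the chord is in the bass. If A# is the root of a diminished seventh chord, the root is A# (chord tones A#–C#–E–G).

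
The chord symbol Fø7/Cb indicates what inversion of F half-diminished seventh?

second inversion

Fø7/Cb means F half-diminished seventh with Cb in the bass. Cb is the fifth of F half-diminished seventh (F–Ab–Cb–Eb), so this is second inversion.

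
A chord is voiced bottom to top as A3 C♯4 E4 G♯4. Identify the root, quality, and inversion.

The pitch classes A, C#, E, G# arrange in thirds as A–C#–E–G#: an A major seventh chord.
With the root (A) in the bass, the chord is in root position (figured bass 7).

A major seventh, root position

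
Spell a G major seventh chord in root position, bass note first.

G major seventh is G–B–D–F#. Root position puts the root (G) in the bass, with the remaining tones above: G, B, D, F#.

G, B, D, F#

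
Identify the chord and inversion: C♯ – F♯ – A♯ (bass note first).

F# major, second inversion

The distinct note names are C#, F#, A#. Stacked in thirds they read F#–A#–C#, which is a major triad on F#.
With the fifth (C#) in the bass, the chord is in second inversion (figured bass 6/4).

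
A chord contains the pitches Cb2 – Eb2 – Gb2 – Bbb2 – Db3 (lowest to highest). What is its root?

Cb

Cb, Eb, Gb, Bbb, Db are the tones of a Cb dominant ninth chord (Cb–Eb–Gb–Bbb–Db), making Cb the root.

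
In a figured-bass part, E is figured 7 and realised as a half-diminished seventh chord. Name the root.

The figures 7 mean the root of the chord is in the bass. If E is the root of a half-diminished seventh chord, the root is E (chord tones E–G–Bb–D).

E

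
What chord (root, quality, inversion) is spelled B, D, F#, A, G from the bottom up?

G major ninth, first inversion

The pitch classes B, D, F#, A, G arrange in thirds as G–B–D–F#–A: a G major ninth chord.
With the third (B) in the bass, the chord is in first inversion.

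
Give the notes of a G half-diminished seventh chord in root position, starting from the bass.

G, Bb, Db, F

Spelling G half-diminished seventh: G–Bb–Db–F. In root position the root is bass, giving G, Bb, Db, F from the bottom.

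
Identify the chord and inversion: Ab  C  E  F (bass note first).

The pitch classes Ab, C, E, F arrange in thirds as F–Ab–C–E: an F minor-major seventh chord.
The lowest note is Ab, the third of the chord, so this is first inversion (figured bass 6/5).

F minor-major seventh, first inversion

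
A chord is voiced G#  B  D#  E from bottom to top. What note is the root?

Reordering G#, B, D#, E into stacked thirds gives E–G#–B–D#; the bottom of that stack, E, is the root.

E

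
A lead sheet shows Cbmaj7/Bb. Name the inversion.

Cbmaj7/Bb means Cb major seventh with Bb in the bass. Bb is the seventh of Cb major seventh (Cb–Eb–Gb–Bb), so this is third inversion.

third inversion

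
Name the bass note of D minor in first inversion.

The third of D minor (D–F–A) is F; that is the bass in first inversion.

F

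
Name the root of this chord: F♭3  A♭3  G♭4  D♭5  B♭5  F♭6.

The distinct letter names are Fb, Ab, Gb, Db, Bb. Arranged as a stack of thirds they read Gb–Bb–Db–Fb–Ab, so Gb is the root (a Gb dominant ninth chord).

Gb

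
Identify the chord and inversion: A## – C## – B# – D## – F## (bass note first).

The pitch classes A##, C##, B#, D##, F## arrange in thirds as B#–D##–F##–A##–C##: a B# major ninth chord.
A## is the seventh of B# major ninth; seventh in the bass means third inversion.

B# major ninth, third inversion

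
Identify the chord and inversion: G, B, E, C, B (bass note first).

The pitch classes G, B, E, C arrange in thirds as C–E–G–B: a C major seventh chord.
G is the fifth of C major seventh; fifth in the bass means second inversion (figured bass 4/3).

C major seventh, second inversion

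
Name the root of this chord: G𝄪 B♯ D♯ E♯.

E#

Reordering G##, B#, D#, E# into stacked thirds gives E#–G##–B#–D#; the bottom of that stack, E#, is the root.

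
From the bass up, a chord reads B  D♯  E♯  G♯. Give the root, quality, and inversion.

The distinct note names are B, D#, E#, G#. Stacked in thirds they read E#–G#–B–D#, which is a half-diminished seventh chord on E#.
With the fifth (B) in the bass, the chord is in second inversion (figured bass 4/3).

E# half-diminished seventh, second inversion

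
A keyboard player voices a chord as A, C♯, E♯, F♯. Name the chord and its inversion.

F# minor-major seventh, first inversion

The distinct note names are A, C#, E#, F#. Stacked in thirds they read F#–A–C#–E#, which is a minor-major seventh chord on F#.
The lowest note is A, the third of the chord, so this is first inversion (figured bass 6/5).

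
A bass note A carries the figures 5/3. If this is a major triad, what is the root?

A

The figures 5/3 mean the root of the chord is in the bass. If A is the root of a major triad, the root is A (chord tones A–C#–E).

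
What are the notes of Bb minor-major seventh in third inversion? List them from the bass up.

A, Bb, Db, F

The chord tones are Bb–Db–F–A. With the seventh (A) lowest for third inversion: A, Bb, Db, F.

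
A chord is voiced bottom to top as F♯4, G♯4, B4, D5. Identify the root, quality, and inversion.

The pitch classes F#, G#, B, D arrange in thirds as G#–B–D–F#: a G# half-diminished seventh chord.
F# is the seventh of G# half-diminished seventh; seventh in the bass means third inversion (figured bass 4/2).

G# half-diminished seventh, third inversion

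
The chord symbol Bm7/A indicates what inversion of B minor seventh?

Bm7/A means B minor seventh with A in the bass. A is the seventh of B minor seventh (B–D–F#–A), so this is third inversion.

third inversion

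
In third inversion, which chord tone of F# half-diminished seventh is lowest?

E

F# half-diminished seventh is F#–A–C–E. Third inversion places the seventh in the bass: E.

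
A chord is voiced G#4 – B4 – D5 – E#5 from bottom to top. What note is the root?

G#, B, D, E# are the tones of an E# diminished seventh chord (E#–G#–B–D), making E# the root.

E#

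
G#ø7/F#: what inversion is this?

G#ø7/F# means G# half-diminished seventh with F# in the bass. F# is the seventh of G# half-diminished seventh (G#–B–D–F#), so this is third inversion.

third inversion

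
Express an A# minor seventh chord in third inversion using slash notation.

A#m7/G#

Third inversion of A# minor seventh has the seventh (G#) in the bass. As a slash chord: A#m7/G#.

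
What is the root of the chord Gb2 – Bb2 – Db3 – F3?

The distinct letter names are Gb, Bb, Db, F. Arranged as a stack of thirds they read Gb–Bb–Db–F, so Gb is the root (a Gb major seventh chord).

Gb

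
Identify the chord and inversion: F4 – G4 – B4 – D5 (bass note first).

The pitch classes F, G, B, D arrange in thirds as G–B–D–F: a G dominant seventh chord.
With the seventh (F) in the bass, the chord is in third inversion (figured bass 4/2).

G dominant seventh, third inversion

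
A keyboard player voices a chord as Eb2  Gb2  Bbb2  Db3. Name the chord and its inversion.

The pitch classes Eb, Gb, Bbb, Db arrange in thirds as Eb–Gb–Bbb–Db: an Eb half-diminished seventh chord.
The lowest note is Eb, the root of the chord, so this is root position (figured bass 7).

Eb half-diminished seventh, root position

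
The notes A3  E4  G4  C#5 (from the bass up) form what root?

Reordering A, E, G, C# into stacked thirds gives A–C#–E–G; the bottom of that stack, A, is the root.

A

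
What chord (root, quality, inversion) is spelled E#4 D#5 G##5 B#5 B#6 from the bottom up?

E# dominant seventh, root position

Reducing to letter names: E#, D#, G##, B#. These stack in thirds as E#–G##–B#–D# — an E# dominant seventh chord.
E# is the root of E# dominant seventh; root in the bass means root position (figured bass 7).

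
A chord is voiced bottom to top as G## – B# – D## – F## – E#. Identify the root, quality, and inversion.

Reducing to letter names: G##, B#, D##, F##, E#. These stack in thirds as E#–G##–B#–D##–F## — an E# major ninth chord.
With the third (G##) in the bass, the chord is in first inversion.

E# major ninth, first inversion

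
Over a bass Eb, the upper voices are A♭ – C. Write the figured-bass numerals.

The notes Eb, Ab, C stack in thirds as Ab–C–Eb — an Ab major triad. The bass Eb is the fifth, so this is second inversion: figured 6/4.

6/4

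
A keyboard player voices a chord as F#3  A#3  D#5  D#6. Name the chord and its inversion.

D# minor, first inversion

Reducing to letter names: F#, A#, D#. These stack in thirds as D#–F#–A# — a D# minor triad.
The lowest note is F#, the third of the chord, so this is first inversion (figured bass 6).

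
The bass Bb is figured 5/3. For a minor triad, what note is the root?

The figures 5/3 mean the root of the chord is in the bass. If Bb is the root of a minor triad, the root is Bb (chord tones Bb–Db–F).

Bb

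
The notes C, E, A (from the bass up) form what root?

Reordering C, E, A into stacked thirds gives A–C–E; the bottom of that stack, A, is the root.

A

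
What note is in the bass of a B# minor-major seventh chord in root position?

B#

The root of B# minor-major seventh (B#–D#–F##–A##) is B#; that is the bass in root position.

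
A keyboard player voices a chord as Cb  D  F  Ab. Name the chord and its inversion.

Reducing to letter names: Cb, D, F, Ab. These stack in thirds as D–F–Ab–Cb — a D diminished seventh chord.
With the seventh (Cb) in the bass, the chord is in third inversion (figured bass 4/2).

D diminished seventh, third inversion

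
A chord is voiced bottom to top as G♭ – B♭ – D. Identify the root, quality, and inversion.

The distinct note names are Gb, Bb, D. Stacked in thirds they read Gb–Bb–D, which is an augmented triad on Gb.
The lowest note is Gb, the root of the chord, so this is root position (figured bass 5/3).

Gb augmented, root position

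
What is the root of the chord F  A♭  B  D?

B

F, Ab, B, D are the tones of a B diminished seventh chord (B–D–F–Ab), making B the root.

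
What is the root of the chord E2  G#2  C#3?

C#

Reordering E, G#, C# into stacked thirds gives C#–E–G#; the bottom of that stack, C#, is the root.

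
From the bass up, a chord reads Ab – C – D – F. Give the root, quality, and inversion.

D half-diminished seventh, second inversion

The distinct note names are Ab, C, D, F. Stacked in thirds they read D–F–Ab–C, which is a half-diminished seventh chord on D.
The lowest note is Ab, the fifth of the chord, so this is second inversion (figured bass 4/3).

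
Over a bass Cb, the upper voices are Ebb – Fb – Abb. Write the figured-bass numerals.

4/3

The notes Cb, Ebb, Fb, Abb stack in thirds as Fb–Abb–Cb–Ebb — an Fb minor seventh chord. The bass Cb is the fifth, so this is second inversion: figured 4/3.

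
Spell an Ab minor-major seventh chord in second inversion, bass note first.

Eb, G, Ab, Cb

Spelling Ab minor-major seventh: Ab–Cb–Eb–G. In second inversion the fifth is bass, giving Eb, G, Ab, Cb from the bottom.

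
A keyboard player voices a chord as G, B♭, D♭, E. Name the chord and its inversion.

E diminished seventh, first inversion

Reducing to letter names: G, Bb, Db, E. These stack in thirds as E–G–Bb–Db — an E diminished seventh chord.
The lowest note is G, the third of the chord, so this is first inversion (figured bass 6/5).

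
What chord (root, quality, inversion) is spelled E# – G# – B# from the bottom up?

The distinct note names are E#, G#, B#. Stacked in thirds they read E#–G#–B#, which is a minor triad on E#.
E# is the root of E# minor; root in the bass means root position (figured bass 5/3).

E# minor, root position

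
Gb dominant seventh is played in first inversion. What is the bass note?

Bb

In first inversion the third is lowest. For Gb dominant seventh (Gb–Bb–Db–Fb) that is Bb.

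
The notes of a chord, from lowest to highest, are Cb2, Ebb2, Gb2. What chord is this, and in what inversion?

Reducing to letter names: Cb, Ebb, Gb. These stack in thirds as Cb–Ebb–Gb — a Cb minor triad.
With the root (Cb) in the bass, the chord is in root position (figured bass 5/3).

Cb minor, root position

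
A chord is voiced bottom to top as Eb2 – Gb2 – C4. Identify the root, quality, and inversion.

C diminished, first inversion

Reducing to letter names: Eb, Gb, C. These stack in thirds as C–Eb–Gb — a C diminished triad.
With the third (Eb) in the bass, the chord is in first inversion (figured bass 6).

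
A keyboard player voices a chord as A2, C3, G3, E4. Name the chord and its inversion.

A minor seventh, root position

The pitch classes A, C, G, E arrange in thirds as A–C–E–G: an A minor seventh chord.
The lowest note is A, the root of the chord, so this is root position (figured bass 7).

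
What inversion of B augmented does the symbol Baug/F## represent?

second inversion

Baug/F## means B augmented with F## in the bass. F## is the fifth of B augmented (B–D#–F##), so this is second inversion.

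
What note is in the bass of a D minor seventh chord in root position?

D

The root of D minor seventh (D–F–A–C) is D; that is the bass in root position.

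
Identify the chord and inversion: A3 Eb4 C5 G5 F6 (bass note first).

F dominant ninth, first inversion

Reducing to letter names: A, Eb, C, G, F. These stack in thirds as F–A–C–Eb–G — an F dominant ninth chord.
With the third (A) in the bass, the chord is in first inversion.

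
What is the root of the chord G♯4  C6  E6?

C

Reordering G#, C, E into stacked thirds gives C–E–G#; the bottom of that stack, C, is the root.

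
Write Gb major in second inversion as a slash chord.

Second inversion of Gb major has the fifth (Db) in the bass. As a slash chord: Gb/Db.

Gb/Db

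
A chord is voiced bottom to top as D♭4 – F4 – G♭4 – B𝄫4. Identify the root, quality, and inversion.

Reducing to letter names: Db, F, Gb, Bbb. These stack in thirds as Gb–Bbb–Db–F — a Gb minor-major seventh chord.
Db is the fifth of Gb minor-major seventh; fifth in the bass means second inversion (figured bass 4/3).

Gb minor-major seventh, second inversion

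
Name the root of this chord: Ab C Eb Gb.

Ab

Ab, C, Eb, Gb are the tones of an Ab dominant seventh chord (Ab–C–Eb–Gb), making Ab the root.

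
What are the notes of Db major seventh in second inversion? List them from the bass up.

Spelling Db major seventh: Db–F–Ab–C. In second inversion the fifth is bass, giving Ab, C, Db, F from the bottom.

Ab, C, Db, F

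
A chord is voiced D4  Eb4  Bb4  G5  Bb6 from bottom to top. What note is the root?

Eb

Reordering D, Eb, Bb, G into stacked thirds gives Eb–G–Bb–D; the bottom of that stack, Eb, is the root.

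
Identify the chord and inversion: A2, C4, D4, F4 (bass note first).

D minor seventh, second inversion

The distinct note names are A, C, D, F. Stacked in thirds they read D–F–A–C, which is a minor seventh chord on D.
With the fifth (A) in the bass, the chord is in second inversion (figured bass 4/3).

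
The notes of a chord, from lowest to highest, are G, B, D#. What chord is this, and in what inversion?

G augmented, root position

The pitch classes G, B, D# arrange in thirds as G–B–D#: a G augmented triad.
G is the root of G augmented; root in the bass means root position (figured bass 5/3).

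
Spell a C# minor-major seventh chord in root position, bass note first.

C# minor-major seventh is C#–E–G#–B#. Root position puts the root (C#) in the bass, with the remaining tones above: C#, E, G#, B#.

C#, E, G#, B#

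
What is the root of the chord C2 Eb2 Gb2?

The distinct letter names are C, Eb, Gb. Arranged as a stack of thirds they read C–Eb–Gb, so C is the root (a C diminished triad).

C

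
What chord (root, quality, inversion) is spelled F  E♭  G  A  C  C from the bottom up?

The pitch classes F, Eb, G, A, C arrange in thirds as F–A–C–Eb–G: an F dominant ninth chord.
With the root (F) in the bass, the chord is in root position.

F dominant ninth, root position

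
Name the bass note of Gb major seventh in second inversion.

The fifth of Gb major seventh (Gb–Bb–Db–F) is Db; that is the bass in second inversion.

Db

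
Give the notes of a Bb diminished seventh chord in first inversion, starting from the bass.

Bb diminished seventh is Bb–Db–Fb–Abb. First inversion puts the third (Db) in the bass, with the remaining tones above: Db, Fb, Abb, Bb.

Db, Fb, Abb, Bb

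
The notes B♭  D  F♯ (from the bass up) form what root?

Bb, D, F# are the tones of a Bb augmented triad (Bb–D–F#), making Bb the root.

Bb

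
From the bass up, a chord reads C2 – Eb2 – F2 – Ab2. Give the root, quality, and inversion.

F minor seventh, second inversion

The pitch classes C, Eb, F, Ab arrange in thirds as F–Ab–C–Eb: an F minor seventh chord.
C is the fifth of F minor seventh; fifth in the bass means second inversion (figured bass 4/3).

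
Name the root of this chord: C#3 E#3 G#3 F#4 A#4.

The distinct letter names are C#, E#, G#, F#, A#. Arranged as a stack of thirds they read F#–A#–C#–E#–G#, so F# is the root (an F# major ninth chord).

F#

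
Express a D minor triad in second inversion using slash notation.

Second inversion of D minor has the fifth (A) in the bass. As a slash chord: Dm/A.

Dm/A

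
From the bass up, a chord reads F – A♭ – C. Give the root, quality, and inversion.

Reducing to letter names: F, Ab, C. These stack in thirds as F–Ab–C — an F minor triad.
The lowest note is F, the root of the chord, so this is root position (figured bass 5/3).

F minor, root position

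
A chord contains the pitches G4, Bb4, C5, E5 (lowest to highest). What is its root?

C

The distinct letter names are G, Bb, C, E. Arranged as a stack of thirds they read C–E–G–Bb, so C is the root (a C dominant seventh chord).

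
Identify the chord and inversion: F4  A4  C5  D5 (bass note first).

The pitch classes F, A, C, D arrange in thirds as D–F–A–C: a D minor seventh chord.
With the third (F) in the bass, the chord is in first inversion (figured bass 6/5).

D minor seventh, first inversion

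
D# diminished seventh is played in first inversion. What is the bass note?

In first inversion the third is lowest. For D# diminished seventh (D#–F#–A–C) that is F#.

F#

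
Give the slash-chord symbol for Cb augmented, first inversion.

Cbaug/Eb

First inversion of Cb augmented has the third (Eb) in the bass. As a slash chord: Cbaug/Eb.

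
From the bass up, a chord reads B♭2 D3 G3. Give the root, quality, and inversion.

Reducing to letter names: Bb, D, G. These stack in thirds as G–Bb–D — a G minor triad.
With the third (Bb) in the bass, the chord is in first inversion (figured bass 6).

G minor, first inversion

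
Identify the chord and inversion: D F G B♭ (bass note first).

Reducing to letter names: D, F, G, Bb. These stack in thirds as G–Bb–D–F — a G minor seventh chord.
D is the fifth of G minor seventh; fifth in the bass means second inversion (figured bass 4/3).

G minor seventh, second inversion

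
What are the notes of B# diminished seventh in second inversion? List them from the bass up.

F#, A, B#, D#

The chord tones are B#–D#–F#–A. With the fifth (F#) lowest for second inversion: F#, A, B#, D#.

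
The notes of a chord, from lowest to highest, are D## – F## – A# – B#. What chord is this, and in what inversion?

Reducing to letter names: D##, F##, A#, B#. These stack in thirds as B#–D##–F##–A# — a B# dominant seventh chord.
D## is the third of B# dominant seventh; third in the bass means first inversion (figured bass 6/5).

B# dominant seventh, first inversion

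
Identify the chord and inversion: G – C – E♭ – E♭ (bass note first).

The pitch classes G, C, Eb arrange in thirds as C–Eb–G: a C minor triad.
G is the fifth of C minor; fifth in the bass means second inversion (figured bass 6/4).

C minor, second inversion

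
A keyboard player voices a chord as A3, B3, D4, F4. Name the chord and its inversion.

The pitch classes A, B, D, F arrange in thirds as B–D–F–A: a B half-diminished seventh chord.
The lowest note is A, the seventh of the chord, so this is third inversion (figured bass 4/2).

B half-diminished seventh, third inversion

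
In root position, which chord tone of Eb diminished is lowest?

Eb

In root position the root is lowest. For Eb diminished (Eb–Gb–Bbb) that is Eb.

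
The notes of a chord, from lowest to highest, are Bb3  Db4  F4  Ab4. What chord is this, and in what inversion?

Reducing to letter names: Bb, Db, F, Ab. These stack in thirds as Bb–Db–F–Ab — a Bb minor seventh chord.
The lowest note is Bb, the root of the chord, so this is root position (figured bass 7).

Bb minor seventh, root position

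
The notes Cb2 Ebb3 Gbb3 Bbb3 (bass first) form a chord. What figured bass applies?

7

The notes Cb, Ebb, Gbb, Bbb stack in thirds as Cb–Ebb–Gbb–Bbb — a Cb half-diminished seventh chord. The bass Cb is the root, so this is root position: figured 7.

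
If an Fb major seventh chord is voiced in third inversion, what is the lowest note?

Eb

Fb major seventh is Fb–Ab–Cb–Eb. Third inversion places the seventh in the bass: Eb.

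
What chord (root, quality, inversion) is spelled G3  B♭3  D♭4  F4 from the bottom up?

Reducing to letter names: G, Bb, Db, F. These stack in thirds as G–Bb–Db–F — a G half-diminished seventh chord.
The lowest note is G, the root of the chord, so this is root position (figured bass 7).

G half-diminished seventh, root position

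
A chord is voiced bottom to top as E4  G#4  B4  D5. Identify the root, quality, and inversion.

Reducing to letter names: E, G#, B, D. These stack in thirds as E–G#–B–D — an E dominant seventh chord.
E is the root of E dominant seventh; root in the bass means root position (figured bass 7).

E dominant seventh, root position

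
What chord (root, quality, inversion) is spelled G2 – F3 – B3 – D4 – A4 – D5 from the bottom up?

Reducing to letter names: G, F, B, D, A. These stack in thirds as G–B–D–F–A — a G dominant ninth chord.
The lowest note is G, the root of the chord, so this is root position.

G dominant ninth, root position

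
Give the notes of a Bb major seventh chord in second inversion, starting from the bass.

Spelling Bb major seventh: Bb–D–F–A. In second inversion the fifth is bass, giving F, A, Bb, D from the bottom.

F, A, Bb, D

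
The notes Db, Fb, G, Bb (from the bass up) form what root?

The distinct letter names are Db, Fb, G, Bb. Arranged as a stack of thirds they read G–Bb–Db–Fb, so G is the root (a G diminished seventh chord).

G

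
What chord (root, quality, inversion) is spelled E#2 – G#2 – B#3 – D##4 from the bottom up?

E# minor-major seventh, root position

The pitch classes E#, G#, B#, D## arrange in thirds as E#–G#–B#–D##: an E# minor-major seventh chord.
The lowest note is E#, the root of the chord, so this is root position (figured bass 7).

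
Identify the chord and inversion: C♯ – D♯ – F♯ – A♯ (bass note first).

D# minor seventh, third inversion

The distinct note names are C#, D#, F#, A#. Stacked in thirds they read D#–F#–A#–C#, which is a minor seventh chord on D#.
C# is the seventh of D# minor seventh; seventh in the bass means third inversion (figured bass 4/2).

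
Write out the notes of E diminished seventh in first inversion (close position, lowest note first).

E diminished seventh is E–G–Bb–Db. First inversion puts the third (G) in the bass, with the remaining tones above: G, Bb, Db, E.

G, Bb, Db, E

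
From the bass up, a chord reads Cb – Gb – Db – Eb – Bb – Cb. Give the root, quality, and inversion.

The pitch classes Cb, Gb, Db, Eb, Bb arrange in thirds as Cb–Eb–Gb–Bb–Db: a Cb major ninth chord.
With the root (Cb) in the bass, the chord is in root position.

Cb major ninth, root position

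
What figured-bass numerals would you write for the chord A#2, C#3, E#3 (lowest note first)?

5/3

The notes A#, C#, E# stack in thirds as A#–C#–E# — an A# minor triad. The bass A# is the root, so this is root position: figured 5/3.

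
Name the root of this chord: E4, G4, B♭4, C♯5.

C#

The distinct letter names are E, G, Bb, C#. Arranged as a stack of thirds they read C#–E–G–Bb, so C# is the root (a C# diminished seventh chord).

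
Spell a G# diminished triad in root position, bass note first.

The chord tones are G#–B–D. With the root (G#) lowest for root position: G#, B, D.

G#, B, D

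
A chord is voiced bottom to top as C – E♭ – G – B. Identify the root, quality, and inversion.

C minor-major seventh, root position

The pitch classes C, Eb, G, B arrange in thirds as C–Eb–G–B: a C minor-major seventh chord.
With the root (C) in the bass, the chord is in root position (figured bass 7).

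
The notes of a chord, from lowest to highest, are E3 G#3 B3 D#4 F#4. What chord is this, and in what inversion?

The pitch classes E, G#, B, D#, F# arrange in thirds as E–G#–B–D#–F#: an E major ninth chord.
The lowest note is E, the root of the chord, so this is root position.

E major ninth, root position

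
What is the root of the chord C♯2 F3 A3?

Reordering C#, F, A into stacked thirds gives F–A–C#; the bottom of that stack, F, is the root.

F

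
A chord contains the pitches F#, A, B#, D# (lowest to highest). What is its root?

B#

Reordering F#, A, B#, D# into stacked thirds gives B#–D#–F#–A; the bottom of that stack, B#, is the root.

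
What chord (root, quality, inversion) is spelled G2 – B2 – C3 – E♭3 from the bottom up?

C minor-major seventh, second inversion

The pitch classes G, B, C, Eb arrange in thirds as C–Eb–G–B: a C minor-major seventh chord.
G is the fifth of C minor-major seventh; fifth in the bass means second inversion (figured bass 4/3).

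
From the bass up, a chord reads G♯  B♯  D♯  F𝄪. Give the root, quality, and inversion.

G# major seventh, root position

The distinct note names are G#, B#, D#, F##. Stacked in thirds they read G#–B#–D#–F##, which is a major seventh chord on G#.
The lowest note is G#, the root of the chord, so this is root position (figured bass 7).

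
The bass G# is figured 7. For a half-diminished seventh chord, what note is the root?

G#

The figures 7 mean the root of the chord is in the bass. If G# is the root of a half-diminished seventh chord, the root is G# (chord tones G#–B–D–F#).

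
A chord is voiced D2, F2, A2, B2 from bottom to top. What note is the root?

The distinct letter names are D, F, A, B. Arranged as a stack of thirds they read B–D–F–A, so B is the root (a B half-diminished seventh chord).

B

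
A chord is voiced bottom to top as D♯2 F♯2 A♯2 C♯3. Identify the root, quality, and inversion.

D# minor seventh, root position

The distinct note names are D#, F#, A#, C#. Stacked in thirds they read D#–F#–A#–C#, which is a minor seventh chord on D#.
With the root (D#) in the bass, the chord is in root position (figured bass 7).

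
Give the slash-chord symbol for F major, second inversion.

Second inversion of F major has the fifth (C) in the bass. As a slash chord: FM/C.

FM/C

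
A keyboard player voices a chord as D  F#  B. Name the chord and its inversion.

B minor, first inversion

The distinct note names are D, F#, B. Stacked in thirds they read B–D–F#, which is a minor triad on B.
The lowest note is D, the third of the chord, so this is first inversion (figured bass 6).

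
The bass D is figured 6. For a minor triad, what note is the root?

B

The figures 6 mean the third of the chord is in the bass. If D is the third of a minor triad, the root is B (chord tones B–D–F#).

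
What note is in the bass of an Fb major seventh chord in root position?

The root of Fb major seventh (Fb–Ab–Cb–Eb) is Fb; that is the bass in root position.

Fb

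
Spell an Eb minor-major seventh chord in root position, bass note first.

Eb, Gb, Bb, D

Spelling Eb minor-major seventh: Eb–Gb–Bb–D. In root position the root is bass, giving Eb, Gb, Bb, D from the bottom.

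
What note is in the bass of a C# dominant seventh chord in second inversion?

G#

C# dominant seventh is C#–E#–G#–B. Second inversion places the fifth in the bass: G#.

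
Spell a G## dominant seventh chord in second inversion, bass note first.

D##, F##, G##, B##

The chord tones are G##–B##–D##–F##. With the fifth (D##) lowest for second inversion: D##, F##, G##, B##.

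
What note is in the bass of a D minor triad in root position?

D

D minor is D–F–A. Root position places the root in the bass: D.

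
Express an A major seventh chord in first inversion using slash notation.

Amaj7/C#

First inversion of A major seventh has the third (C#) in the bass. As a slash chord: Amaj7/C#.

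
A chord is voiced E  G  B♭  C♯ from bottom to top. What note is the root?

C#

E, G, Bb, C# are the tones of a C# diminished seventh chord (C#–E–G–Bb), making C# the root.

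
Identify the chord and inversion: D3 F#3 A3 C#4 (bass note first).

D major seventh, root position

Reducing to letter names: D, F#, A, C#. These stack in thirds as D–F#–A–C# — a D major seventh chord.
D is the root of D major seventh; root in the bass means root position (figured bass 7).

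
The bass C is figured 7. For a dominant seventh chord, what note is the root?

C

The figures 7 mean the root of the chord is in the bass. If C is the root of a dominant seventh chord, the root is C (chord tones C–E–G–Bb).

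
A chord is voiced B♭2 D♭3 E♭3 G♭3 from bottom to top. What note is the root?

Eb

The distinct letter names are Bb, Db, Eb, Gb. Arranged as a stack of thirds they read Eb–Gb–Bb–Db, so Eb is the root (an Eb minor seventh chord).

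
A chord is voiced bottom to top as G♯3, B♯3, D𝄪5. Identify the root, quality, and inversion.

G# augmented, root position

The pitch classes G#, B#, D## arrange in thirds as G#–B#–D##: a G# augmented triad.
With the root (G#) in the bass, the chord is in root position (figured bass 5/3).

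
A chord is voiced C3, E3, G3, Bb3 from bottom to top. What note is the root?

C

C, E, G, Bb are the tones of a C dominant seventh chord (C–E–G–Bb), making C the root.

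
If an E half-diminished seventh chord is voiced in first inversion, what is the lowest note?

G

In first inversion the third is lowest. For E half-diminished seventh (E–G–Bb–D) that is G.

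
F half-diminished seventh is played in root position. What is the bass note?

F

In root position the root is lowest. For F half-diminished seventh (F–Ab–Cb–Eb) that is F.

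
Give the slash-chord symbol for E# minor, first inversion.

E#m/G#

First inversion of E# minor has the third (G#) in the bass. As a slash chord: E#m/G#.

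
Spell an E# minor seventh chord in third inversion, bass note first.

E# minor seventh is E#–G#–B#–D#. Third inversion puts the seventh (D#) in the bass, with the remaining tones above: D#, E#, G#, B#.

D#, E#, G#, B#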